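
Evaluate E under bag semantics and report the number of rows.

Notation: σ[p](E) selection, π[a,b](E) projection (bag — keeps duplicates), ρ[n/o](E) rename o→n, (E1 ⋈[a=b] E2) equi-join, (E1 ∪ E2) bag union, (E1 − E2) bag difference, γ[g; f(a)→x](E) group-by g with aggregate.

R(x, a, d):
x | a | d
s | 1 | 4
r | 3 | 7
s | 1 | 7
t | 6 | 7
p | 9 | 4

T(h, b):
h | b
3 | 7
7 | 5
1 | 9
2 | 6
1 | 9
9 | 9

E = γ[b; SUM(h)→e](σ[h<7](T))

Stepwise |·|:
  T → 6
  σ[h<7](T) → 4
  γ[b; SUM(h)→e](σ[h<7](T)) → 3

|E| = 3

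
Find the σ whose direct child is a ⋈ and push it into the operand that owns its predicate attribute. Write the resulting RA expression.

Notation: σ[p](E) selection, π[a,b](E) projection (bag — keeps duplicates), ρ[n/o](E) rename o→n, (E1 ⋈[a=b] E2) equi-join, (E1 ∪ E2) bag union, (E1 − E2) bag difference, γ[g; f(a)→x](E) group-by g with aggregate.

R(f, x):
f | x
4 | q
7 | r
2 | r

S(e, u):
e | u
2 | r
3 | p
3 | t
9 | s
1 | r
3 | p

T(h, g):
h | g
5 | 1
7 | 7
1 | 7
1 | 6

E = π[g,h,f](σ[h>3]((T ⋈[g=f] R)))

σ filters on h, owned by the left side.
E' = π[g,h,f]((σ[h>3](T) ⋈[g=f] R))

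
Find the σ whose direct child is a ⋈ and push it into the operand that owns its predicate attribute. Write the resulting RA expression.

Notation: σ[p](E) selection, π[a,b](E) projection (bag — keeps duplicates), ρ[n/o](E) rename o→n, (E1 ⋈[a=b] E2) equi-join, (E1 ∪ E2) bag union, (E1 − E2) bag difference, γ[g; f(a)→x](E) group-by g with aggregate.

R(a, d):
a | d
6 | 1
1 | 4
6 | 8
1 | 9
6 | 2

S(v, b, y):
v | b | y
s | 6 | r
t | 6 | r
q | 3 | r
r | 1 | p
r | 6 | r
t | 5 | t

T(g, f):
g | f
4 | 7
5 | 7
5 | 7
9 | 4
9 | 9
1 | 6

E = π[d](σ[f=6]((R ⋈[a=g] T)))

σ filters on f, owned by the right side.
E' = π[d]((R ⋈[a=g] σ[f=6](T)))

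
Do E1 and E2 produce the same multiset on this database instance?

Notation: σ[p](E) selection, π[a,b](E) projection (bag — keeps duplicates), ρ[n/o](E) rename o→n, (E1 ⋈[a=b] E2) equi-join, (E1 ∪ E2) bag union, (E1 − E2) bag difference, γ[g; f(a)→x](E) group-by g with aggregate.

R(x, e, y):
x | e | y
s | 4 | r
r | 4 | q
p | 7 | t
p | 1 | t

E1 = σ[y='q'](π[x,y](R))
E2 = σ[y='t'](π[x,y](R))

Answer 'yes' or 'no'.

E1 row counts bottom-up:
  R → 4
  π[x,y](R) → 4
  σ[y='q'](π[x,y](R)) → 1
E2 row counts bottom-up:
  R → 4
  π[x,y](R) → 4
  σ[y='t'](π[x,y](R)) → 2

E1 result:
x | y
r | q
E2 result:
x | y
p | t
p | t
Witness: ('r', 'q') appears 1× in E1 but 0× in E2.

no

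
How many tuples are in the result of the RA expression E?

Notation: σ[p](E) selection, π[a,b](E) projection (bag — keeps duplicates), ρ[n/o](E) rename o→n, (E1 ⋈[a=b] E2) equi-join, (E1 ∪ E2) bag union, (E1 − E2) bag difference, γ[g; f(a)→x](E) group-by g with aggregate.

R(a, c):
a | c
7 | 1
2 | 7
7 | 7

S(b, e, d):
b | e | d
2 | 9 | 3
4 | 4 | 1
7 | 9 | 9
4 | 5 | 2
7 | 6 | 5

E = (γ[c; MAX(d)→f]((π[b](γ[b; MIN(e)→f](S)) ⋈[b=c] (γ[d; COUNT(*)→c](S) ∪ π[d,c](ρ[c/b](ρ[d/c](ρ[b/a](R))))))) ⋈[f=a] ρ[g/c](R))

Stepwise |·|:
  S → 5
  γ[b; MIN(e)→f](S) → 3
  π[b](γ[b; MIN(e)→f](S)) → 3
  S → 5
  γ[d; COUNT(*)→c](S) → 5
  R → 3
  ρ[b/a](R) → 3
  ρ[d/c](ρ[b/a](R)) → 3
  ρ[c/b](ρ[d/c](ρ[b/a](R))) → 3
  π[d,c](ρ[c/b](ρ[d/c](ρ[b/a](R)))) → 3
  (γ[d; COUNT(*)→c](S) ∪ π[d,c](ρ[c/b](ρ[d/c](ρ[b/a](R))))) → 8
  (π[b](γ[b; MIN(e)→f](S)) ⋈[b=c] (γ[d; COUNT(*)→c](S) ∪ π[d,c](ρ[c/b](ρ[d/c](ρ[b/a](R)))))) → 3
  γ[c; MAX(d)→f]((π[b](γ[b; MIN(e)→f](S)) ⋈[b=c] (γ[d; COUNT(*)→c](S) ∪ π[d,c](ρ[c/b](ρ[d/c](ρ[b/a](R))))))) → 2
  R → 3
  ρ[g/c](R) → 3
  (γ[c; MAX(d)→f]((π[b](γ[b; MIN(e)→f](S)) ⋈[b=c] (γ[d; COUNT(*)→c](S) ∪ π[d,c](ρ[c/b](ρ[d/c](ρ[b/a](R))))))) ⋈[f=a] ρ[g/c](R)) → 4

|E| = 4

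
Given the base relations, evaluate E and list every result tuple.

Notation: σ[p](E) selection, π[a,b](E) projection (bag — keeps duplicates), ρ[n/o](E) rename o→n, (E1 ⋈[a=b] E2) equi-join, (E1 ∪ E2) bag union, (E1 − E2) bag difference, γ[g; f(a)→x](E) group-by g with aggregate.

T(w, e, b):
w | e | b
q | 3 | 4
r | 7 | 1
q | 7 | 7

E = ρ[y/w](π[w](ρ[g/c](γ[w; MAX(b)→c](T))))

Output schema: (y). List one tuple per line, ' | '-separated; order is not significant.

Row counts bottom-up:
  T → 3
  γ[w; MAX(b)→c](T) → 2
  ρ[g/c](γ[w; MAX(b)→c](T)) → 2
  π[w](ρ[g/c](γ[w; MAX(b)→c](T))) → 2
  ρ[y/w](π[w](ρ[g/c](γ[w; MAX(b)→c](T)))) → 2

== RESULT ==
y
q
r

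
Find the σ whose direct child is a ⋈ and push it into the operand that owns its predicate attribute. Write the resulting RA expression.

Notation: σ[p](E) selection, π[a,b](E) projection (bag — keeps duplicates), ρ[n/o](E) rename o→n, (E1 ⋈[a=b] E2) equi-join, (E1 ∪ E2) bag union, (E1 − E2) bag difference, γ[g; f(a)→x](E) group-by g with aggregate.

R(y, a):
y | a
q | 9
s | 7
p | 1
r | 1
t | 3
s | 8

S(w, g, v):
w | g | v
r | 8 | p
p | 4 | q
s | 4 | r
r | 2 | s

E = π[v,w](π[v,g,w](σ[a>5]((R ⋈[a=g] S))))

σ filters on a, owned by the left side.
E' = π[v,w](π[v,g,w]((σ[a>5](R) ⋈[a=g] S)))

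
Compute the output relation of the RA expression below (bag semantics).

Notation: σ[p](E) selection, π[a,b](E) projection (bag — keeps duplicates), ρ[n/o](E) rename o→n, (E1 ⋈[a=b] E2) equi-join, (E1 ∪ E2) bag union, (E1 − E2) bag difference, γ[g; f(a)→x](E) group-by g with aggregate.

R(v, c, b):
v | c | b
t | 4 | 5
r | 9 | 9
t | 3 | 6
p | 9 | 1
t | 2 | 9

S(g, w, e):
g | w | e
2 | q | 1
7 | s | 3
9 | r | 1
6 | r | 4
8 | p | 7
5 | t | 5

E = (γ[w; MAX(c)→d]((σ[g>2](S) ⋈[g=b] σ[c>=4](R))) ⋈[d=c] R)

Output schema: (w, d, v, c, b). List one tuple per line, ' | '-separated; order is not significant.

Row counts bottom-up:
  S → 6
  σ[g>2](S) → 5
  R → 5
  σ[c>=4](R) → 3
  (σ[g>2](S) ⋈[g=b] σ[c>=4](R)) → 2
  γ[w; MAX(c)→d]((σ[g>2](S) ⋈[g=b] σ[c>=4](R))) → 2
  R → 5
  (γ[w; MAX(c)→d]((σ[g>2](S) ⋈[g=b] σ[c>=4](R))) ⋈[d=c] R) → 3

== RESULT ==
w | d | v | c | b
r | 9 | p | 9 | 1
r | 9 | r | 9 | 9
t | 4 | t | 4 | 5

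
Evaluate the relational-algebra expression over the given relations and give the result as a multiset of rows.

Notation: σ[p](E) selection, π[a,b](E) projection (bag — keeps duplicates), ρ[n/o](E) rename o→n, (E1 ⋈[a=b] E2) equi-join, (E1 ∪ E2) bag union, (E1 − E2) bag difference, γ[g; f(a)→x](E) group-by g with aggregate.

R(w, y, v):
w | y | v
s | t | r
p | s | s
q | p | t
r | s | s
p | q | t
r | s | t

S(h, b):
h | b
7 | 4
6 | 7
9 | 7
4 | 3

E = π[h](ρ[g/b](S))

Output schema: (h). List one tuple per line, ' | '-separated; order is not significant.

Per-node cardinality:
  S → 4
  ρ[g/b](S) → 4
  π[h](ρ[g/b](S)) → 4

== RESULT ==
h
4
6
7
9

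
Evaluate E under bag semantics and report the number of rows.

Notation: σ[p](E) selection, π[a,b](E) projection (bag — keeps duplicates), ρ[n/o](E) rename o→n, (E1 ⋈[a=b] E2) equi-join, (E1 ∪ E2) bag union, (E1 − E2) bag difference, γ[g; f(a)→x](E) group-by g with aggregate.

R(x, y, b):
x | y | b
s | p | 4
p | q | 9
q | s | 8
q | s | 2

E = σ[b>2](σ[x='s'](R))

Stepwise |·|:
  R → 4
  σ[x='s'](R) → 1
  σ[b>2](σ[x='s'](R)) → 1

|E| = 1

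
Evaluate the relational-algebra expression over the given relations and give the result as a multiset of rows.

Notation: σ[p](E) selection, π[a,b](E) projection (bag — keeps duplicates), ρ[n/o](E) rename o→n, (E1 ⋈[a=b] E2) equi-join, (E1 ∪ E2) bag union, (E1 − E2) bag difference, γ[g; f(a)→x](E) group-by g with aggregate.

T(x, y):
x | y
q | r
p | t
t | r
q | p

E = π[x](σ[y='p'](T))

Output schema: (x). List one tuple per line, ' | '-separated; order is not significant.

Per-node cardinality:
  T → 4
  σ[y='p'](T) → 1
  π[x](σ[y='p'](T)) → 1

== RESULT ==
x
q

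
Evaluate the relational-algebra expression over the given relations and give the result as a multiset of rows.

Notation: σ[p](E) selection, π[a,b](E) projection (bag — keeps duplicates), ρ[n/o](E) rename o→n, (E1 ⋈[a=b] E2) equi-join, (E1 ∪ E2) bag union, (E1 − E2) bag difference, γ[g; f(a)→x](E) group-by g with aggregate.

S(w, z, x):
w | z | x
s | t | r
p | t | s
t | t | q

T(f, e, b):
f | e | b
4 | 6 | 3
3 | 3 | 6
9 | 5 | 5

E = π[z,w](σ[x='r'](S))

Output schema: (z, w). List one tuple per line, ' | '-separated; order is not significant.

Stepwise |·|:
  S → 3
  σ[x='r'](S) → 1
  π[z,w](σ[x='r'](S)) → 1

== RESULT ==
z | w
t | s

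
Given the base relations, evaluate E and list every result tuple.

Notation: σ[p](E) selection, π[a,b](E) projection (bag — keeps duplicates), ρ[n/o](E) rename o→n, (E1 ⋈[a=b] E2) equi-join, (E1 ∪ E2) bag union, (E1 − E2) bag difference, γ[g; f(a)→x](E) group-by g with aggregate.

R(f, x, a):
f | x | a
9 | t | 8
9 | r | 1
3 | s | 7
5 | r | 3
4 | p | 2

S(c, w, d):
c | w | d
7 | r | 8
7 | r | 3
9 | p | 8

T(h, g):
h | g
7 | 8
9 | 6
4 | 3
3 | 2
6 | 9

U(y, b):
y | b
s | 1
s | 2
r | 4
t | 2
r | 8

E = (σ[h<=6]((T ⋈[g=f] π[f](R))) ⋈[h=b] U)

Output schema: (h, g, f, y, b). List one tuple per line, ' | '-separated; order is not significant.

Subexpression sizes:
  T → 5
  R → 5
  π[f](R) → 5
  (T ⋈[g=f] π[f](R)) → 3
  σ[h<=6]((T ⋈[g=f] π[f](R))) → 3
  U → 5
  (σ[h<=6]((T ⋈[g=f] π[f](R))) ⋈[h=b] U) → 1

== RESULT ==
h | g | f | y | b
4 | 3 | 3 | r | 4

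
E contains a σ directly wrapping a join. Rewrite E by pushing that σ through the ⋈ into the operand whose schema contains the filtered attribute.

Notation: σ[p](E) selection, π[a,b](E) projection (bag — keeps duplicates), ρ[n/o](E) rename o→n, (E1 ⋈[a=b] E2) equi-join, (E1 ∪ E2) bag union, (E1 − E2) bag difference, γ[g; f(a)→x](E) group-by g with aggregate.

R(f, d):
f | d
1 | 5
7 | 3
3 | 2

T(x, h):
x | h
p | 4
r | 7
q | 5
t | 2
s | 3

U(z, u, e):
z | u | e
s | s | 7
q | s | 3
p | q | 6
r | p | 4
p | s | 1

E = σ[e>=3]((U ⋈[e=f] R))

σ filters on e, owned by the left side.
E' = (σ[e>=3](U) ⋈[e=f] R)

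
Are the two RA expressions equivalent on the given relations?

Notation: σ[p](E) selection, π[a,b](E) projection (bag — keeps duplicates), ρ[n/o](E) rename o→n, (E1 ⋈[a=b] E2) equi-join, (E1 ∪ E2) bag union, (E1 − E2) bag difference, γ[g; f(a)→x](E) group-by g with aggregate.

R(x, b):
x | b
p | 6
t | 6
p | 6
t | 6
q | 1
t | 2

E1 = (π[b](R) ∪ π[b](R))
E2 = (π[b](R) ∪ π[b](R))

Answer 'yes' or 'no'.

E1 row counts bottom-up:
  R → 6
  π[b](R) → 6
  R → 6
  π[b](R) → 6
  (π[b](R) ∪ π[b](R)) → 12
E2 row counts bottom-up:
  R → 6
  π[b](R) → 6
  R → 6
  π[b](R) → 6
  (π[b](R) ∪ π[b](R)) → 12

E1 and E2 produce the same multiset:
b
1
1
2
2
6
6
6
6
6
6
6
6

yes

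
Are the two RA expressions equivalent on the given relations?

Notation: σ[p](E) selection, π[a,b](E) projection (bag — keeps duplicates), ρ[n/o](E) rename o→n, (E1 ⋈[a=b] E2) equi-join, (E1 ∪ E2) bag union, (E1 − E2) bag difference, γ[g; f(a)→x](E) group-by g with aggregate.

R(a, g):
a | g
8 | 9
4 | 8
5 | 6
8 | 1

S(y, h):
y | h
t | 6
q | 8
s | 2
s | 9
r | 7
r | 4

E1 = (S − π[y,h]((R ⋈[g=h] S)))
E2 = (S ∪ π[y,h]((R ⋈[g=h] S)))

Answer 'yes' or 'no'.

E1 per-node cardinality:
  S → 6
  R → 4
  S → 6
  (R ⋈[g=h] S) → 3
  π[y,h]((R ⋈[g=h] S)) → 3
  (S − π[y,h]((R ⋈[g=h] S))) → 3
E2 per-node cardinality:
  S → 6
  R → 4
  S → 6
  (R ⋈[g=h] S) → 3
  π[y,h]((R ⋈[g=h] S)) → 3
  (S ∪ π[y,h]((R ⋈[g=h] S))) → 9

E1 result:
y | h
r | 4
r | 7
s | 2
E2 result:
y | h
q | 8
q | 8
r | 4
r | 7
s | 2
s | 9
s | 9
t | 6
t | 6
Witness: ('q', 8) appears 0× in E1 but 2× in E2.

no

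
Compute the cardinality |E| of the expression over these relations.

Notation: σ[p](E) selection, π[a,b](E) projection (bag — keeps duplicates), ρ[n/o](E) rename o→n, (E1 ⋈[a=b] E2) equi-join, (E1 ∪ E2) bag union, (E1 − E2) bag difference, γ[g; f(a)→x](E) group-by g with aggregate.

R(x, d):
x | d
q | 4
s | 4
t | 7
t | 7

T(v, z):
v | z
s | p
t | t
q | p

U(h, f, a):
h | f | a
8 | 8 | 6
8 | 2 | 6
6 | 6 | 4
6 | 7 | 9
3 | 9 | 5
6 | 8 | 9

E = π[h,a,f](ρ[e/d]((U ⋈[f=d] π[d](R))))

Subexpression sizes:
  U → 6
  R → 4
  π[d](R) → 4
  (U ⋈[f=d] π[d](R)) → 2
  ρ[e/d]((U ⋈[f=d] π[d](R))) → 2
  π[h,a,f](ρ[e/d]((U ⋈[f=d] π[d](R)))) → 2

|E| = 2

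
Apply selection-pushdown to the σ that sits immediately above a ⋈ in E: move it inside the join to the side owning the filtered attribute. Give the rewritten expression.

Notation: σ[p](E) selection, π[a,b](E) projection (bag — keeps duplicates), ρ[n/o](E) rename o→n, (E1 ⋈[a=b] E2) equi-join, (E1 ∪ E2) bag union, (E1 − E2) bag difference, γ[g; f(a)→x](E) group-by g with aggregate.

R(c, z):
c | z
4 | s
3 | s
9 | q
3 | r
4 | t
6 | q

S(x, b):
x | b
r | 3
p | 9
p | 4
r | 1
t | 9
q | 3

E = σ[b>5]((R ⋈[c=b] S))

σ filters on b, owned by the right side.
E' = (R ⋈[c=b] σ[b>5](S))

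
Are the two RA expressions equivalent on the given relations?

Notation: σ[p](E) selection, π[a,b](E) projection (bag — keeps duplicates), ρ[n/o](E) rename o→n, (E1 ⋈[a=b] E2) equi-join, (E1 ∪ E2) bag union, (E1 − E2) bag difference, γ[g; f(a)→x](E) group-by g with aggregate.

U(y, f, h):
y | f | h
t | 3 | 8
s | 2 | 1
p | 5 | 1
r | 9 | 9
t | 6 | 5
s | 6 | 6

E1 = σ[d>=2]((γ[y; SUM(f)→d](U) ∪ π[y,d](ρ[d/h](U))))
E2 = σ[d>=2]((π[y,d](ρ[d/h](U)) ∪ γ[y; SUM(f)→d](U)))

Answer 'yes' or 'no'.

E1 stepwise |·|:
  U → 6
  γ[y; SUM(f)→d](U) → 4
  U → 6
  ρ[d/h](U) → 6
  π[y,d](ρ[d/h](U)) → 6
  (γ[y; SUM(f)→d](U) ∪ π[y,d](ρ[d/h](U))) → 10
  σ[d>=2]((γ[y; SUM(f)→d](U) ∪ π[y,d](ρ[d/h](U)))) → 8
E2 stepwise |·|:
  U → 6
  ρ[d/h](U) → 6
  π[y,d](ρ[d/h](U)) → 6
  U → 6
  γ[y; SUM(f)→d](U) → 4
  (π[y,d](ρ[d/h](U)) ∪ γ[y; SUM(f)→d](U)) → 10
  σ[d>=2]((π[y,d](ρ[d/h](U)) ∪ γ[y; SUM(f)→d](U))) → 8

E1 and E2 produce the same multiset:
y | d
p | 5
r | 9
r | 9
s | 6
s | 8
t | 5
t | 8
t | 9

yes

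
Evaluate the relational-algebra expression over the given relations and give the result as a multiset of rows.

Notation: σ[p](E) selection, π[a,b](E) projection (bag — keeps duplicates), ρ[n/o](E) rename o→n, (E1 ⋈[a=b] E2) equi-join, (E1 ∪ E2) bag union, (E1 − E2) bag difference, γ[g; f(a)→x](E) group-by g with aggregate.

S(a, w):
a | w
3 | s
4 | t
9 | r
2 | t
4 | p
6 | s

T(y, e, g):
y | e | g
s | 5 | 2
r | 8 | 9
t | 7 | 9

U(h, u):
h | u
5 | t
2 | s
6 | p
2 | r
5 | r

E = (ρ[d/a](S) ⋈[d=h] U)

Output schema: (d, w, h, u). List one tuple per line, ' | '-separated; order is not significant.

Per-node cardinality:
  S → 6
  ρ[d/a](S) → 6
  U → 5
  (ρ[d/a](S) ⋈[d=h] U) → 3

== RESULT ==
d | w | h | u
2 | t | 2 | r
2 | t | 2 | s
6 | s | 6 | p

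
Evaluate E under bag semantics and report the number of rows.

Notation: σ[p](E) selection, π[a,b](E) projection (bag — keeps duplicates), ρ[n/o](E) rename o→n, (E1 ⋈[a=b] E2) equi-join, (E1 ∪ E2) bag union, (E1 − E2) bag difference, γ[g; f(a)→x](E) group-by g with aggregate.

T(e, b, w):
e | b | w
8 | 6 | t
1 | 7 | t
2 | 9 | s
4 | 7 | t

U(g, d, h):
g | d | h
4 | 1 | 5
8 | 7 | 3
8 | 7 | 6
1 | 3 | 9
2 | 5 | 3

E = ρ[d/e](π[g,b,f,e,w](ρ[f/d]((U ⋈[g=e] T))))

Per-node cardinality:
  U → 5
  T → 4
  (U ⋈[g=e] T) → 5
  ρ[f/d]((U ⋈[g=e] T)) → 5
  π[g,b,f,e,w](ρ[f/d]((U ⋈[g=e] T))) → 5
  ρ[d/e](π[g,b,f,e,w](ρ[f/d]((U ⋈[g=e] T)))) → 5

|E| = 5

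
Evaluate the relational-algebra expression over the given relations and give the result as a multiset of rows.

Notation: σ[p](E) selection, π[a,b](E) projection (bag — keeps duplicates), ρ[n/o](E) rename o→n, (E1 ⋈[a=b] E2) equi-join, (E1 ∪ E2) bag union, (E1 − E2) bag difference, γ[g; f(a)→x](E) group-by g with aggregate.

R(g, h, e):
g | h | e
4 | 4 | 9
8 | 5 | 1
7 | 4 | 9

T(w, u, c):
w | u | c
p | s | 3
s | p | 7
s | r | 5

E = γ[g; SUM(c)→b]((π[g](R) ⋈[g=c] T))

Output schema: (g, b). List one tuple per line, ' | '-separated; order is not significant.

Row counts bottom-up:
  R → 3
  π[g](R) → 3
  T → 3
  (π[g](R) ⋈[g=c] T) → 1
  γ[g; SUM(c)→b]((π[g](R) ⋈[g=c] T)) → 1

== RESULT ==
g | b
7 | 7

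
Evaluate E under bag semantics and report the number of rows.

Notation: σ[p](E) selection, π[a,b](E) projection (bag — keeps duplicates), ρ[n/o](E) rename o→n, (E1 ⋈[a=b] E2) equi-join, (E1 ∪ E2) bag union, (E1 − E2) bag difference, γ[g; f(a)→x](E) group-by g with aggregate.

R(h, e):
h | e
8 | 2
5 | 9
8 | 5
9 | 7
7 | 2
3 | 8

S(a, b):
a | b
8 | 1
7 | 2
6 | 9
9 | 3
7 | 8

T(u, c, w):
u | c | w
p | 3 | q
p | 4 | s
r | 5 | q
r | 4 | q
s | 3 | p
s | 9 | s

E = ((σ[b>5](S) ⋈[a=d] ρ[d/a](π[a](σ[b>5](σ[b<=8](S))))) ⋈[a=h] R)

Subexpression sizes:
  S → 5
  σ[b>5](S) → 2
  S → 5
  σ[b<=8](S) → 4
  σ[b>5](σ[b<=8](S)) → 1
  π[a](σ[b>5](σ[b<=8](S))) → 1
  ρ[d/a](π[a](σ[b>5](σ[b<=8](S)))) → 1
  (σ[b>5](S) ⋈[a=d] ρ[d/a](π[a](σ[b>5](σ[b<=8](S))))) → 1
  R → 6
  ((σ[b>5](S) ⋈[a=d] ρ[d/a](π[a](σ[b>5](σ[b<=8](S))))) ⋈[a=h] R) → 1

|E| = 1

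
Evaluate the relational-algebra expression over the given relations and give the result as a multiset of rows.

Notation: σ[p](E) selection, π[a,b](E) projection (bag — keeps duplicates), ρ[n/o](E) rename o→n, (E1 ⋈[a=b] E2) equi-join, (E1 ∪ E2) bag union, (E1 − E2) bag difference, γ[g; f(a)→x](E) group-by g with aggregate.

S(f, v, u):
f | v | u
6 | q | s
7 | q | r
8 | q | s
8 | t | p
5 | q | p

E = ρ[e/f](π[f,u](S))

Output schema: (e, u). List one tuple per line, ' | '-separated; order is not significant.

Row counts bottom-up:
  S → 5
  π[f,u](S) → 5
  ρ[e/f](π[f,u](S)) → 5

== RESULT ==
e | u
5 | p
6 | s
7 | r
8 | p
8 | s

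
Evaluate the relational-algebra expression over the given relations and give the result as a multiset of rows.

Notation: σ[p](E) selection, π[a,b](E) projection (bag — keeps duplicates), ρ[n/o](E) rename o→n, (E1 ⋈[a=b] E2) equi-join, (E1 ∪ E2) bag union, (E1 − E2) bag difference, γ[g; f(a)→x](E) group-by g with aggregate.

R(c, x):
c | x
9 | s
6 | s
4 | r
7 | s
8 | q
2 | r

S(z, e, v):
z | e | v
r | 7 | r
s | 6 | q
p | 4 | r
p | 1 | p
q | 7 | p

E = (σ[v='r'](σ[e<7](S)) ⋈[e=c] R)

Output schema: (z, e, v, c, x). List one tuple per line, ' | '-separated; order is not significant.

Row counts bottom-up:
  S → 5
  σ[e<7](S) → 3
  σ[v='r'](σ[e<7](S)) → 1
  R → 6
  (σ[v='r'](σ[e<7](S)) ⋈[e=c] R) → 1

== RESULT ==
z | e | v | c | x
p | 4 | r | 4 | r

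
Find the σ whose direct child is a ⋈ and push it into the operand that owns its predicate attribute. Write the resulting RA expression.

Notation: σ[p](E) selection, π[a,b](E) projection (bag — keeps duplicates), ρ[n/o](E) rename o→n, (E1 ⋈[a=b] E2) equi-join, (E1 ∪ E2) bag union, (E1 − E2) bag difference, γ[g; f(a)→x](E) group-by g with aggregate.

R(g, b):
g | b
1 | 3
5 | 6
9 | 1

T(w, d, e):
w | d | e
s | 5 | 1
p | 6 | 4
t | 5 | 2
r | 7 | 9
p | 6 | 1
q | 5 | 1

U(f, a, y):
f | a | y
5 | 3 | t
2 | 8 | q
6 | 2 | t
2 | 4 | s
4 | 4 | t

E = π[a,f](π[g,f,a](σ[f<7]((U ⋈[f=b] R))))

σ filters on f, owned by the left side.
E' = π[a,f](π[g,f,a]((σ[f<7](U) ⋈[f=b] R)))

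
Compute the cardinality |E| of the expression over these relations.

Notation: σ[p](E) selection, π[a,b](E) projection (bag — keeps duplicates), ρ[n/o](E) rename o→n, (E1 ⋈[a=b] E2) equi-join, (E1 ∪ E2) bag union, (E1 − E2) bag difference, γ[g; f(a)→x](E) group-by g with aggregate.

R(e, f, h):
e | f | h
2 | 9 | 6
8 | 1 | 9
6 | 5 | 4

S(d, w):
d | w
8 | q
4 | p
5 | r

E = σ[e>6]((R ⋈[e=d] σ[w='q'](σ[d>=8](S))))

Per-node cardinality:
  R → 3
  S → 3
  σ[d>=8](S) → 1
  σ[w='q'](σ[d>=8](S)) → 1
  (R ⋈[e=d] σ[w='q'](σ[d>=8](S))) → 1
  σ[e>6]((R ⋈[e=d] σ[w='q'](σ[d>=8](S)))) → 1

|E| = 1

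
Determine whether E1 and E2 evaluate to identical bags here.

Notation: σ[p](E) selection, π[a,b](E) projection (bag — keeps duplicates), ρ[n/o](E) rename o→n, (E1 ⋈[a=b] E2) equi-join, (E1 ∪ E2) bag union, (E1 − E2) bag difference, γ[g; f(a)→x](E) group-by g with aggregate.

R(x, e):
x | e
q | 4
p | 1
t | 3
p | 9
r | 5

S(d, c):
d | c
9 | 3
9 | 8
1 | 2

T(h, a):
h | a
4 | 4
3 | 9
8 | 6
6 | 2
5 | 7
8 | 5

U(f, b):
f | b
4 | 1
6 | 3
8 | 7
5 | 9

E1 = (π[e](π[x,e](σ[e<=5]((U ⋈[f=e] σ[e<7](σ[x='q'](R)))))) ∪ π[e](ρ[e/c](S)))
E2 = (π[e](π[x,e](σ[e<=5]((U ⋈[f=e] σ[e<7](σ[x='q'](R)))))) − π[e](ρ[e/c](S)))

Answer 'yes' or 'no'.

E1 stepwise |·|:
  U → 4
  R → 5
  σ[x='q'](R) → 1
  σ[e<7](σ[x='q'](R)) → 1
  (U ⋈[f=e] σ[e<7](σ[x='q'](R))) → 1
  σ[e<=5]((U ⋈[f=e] σ[e<7](σ[x='q'](R)))) → 1
  π[x,e](σ[e<=5]((U ⋈[f=e] σ[e<7](σ[x='q'](R))))) → 1
  π[e](π[x,e](σ[e<=5]((U ⋈[f=e] σ[e<7](σ[x='q'](R)))))) → 1
  S → 3
  ρ[e/c](S) → 3
  π[e](ρ[e/c](S)) → 3
  (π[e](π[x,e](σ[e<=5]((U ⋈[f=e] σ[e<7](σ[x='q'](R)))))) ∪ π[e](ρ[e/c](S))) → 4
E2 stepwise |·|:
  U → 4
  R → 5
  σ[x='q'](R) → 1
  σ[e<7](σ[x='q'](R)) → 1
  (U ⋈[f=e] σ[e<7](σ[x='q'](R))) → 1
  σ[e<=5]((U ⋈[f=e] σ[e<7](σ[x='q'](R)))) → 1
  π[x,e](σ[e<=5]((U ⋈[f=e] σ[e<7](σ[x='q'](R))))) → 1
  π[e](π[x,e](σ[e<=5]((U ⋈[f=e] σ[e<7](σ[x='q'](R)))))) → 1
  S → 3
  ρ[e/c](S) → 3
  π[e](ρ[e/c](S)) → 3
  (π[e](π[x,e](σ[e<=5]((U ⋈[f=e] σ[e<7](σ[x='q'](R)))))) − π[e](ρ[e/c](S))) → 1

E1 result:
e
2
3
4
8
E2 result:
e
4
Witness: (2,) appears 1× in E1 but 0× in E2.

no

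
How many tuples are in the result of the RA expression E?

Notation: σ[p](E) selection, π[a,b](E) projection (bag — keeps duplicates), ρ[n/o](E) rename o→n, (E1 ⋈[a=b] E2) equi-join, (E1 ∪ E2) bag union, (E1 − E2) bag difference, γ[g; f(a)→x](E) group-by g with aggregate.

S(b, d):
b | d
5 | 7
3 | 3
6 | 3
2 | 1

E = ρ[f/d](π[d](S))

Stepwise |·|:
  S → 4
  π[d](S) → 4
  ρ[f/d](π[d](S)) → 4

|E| = 4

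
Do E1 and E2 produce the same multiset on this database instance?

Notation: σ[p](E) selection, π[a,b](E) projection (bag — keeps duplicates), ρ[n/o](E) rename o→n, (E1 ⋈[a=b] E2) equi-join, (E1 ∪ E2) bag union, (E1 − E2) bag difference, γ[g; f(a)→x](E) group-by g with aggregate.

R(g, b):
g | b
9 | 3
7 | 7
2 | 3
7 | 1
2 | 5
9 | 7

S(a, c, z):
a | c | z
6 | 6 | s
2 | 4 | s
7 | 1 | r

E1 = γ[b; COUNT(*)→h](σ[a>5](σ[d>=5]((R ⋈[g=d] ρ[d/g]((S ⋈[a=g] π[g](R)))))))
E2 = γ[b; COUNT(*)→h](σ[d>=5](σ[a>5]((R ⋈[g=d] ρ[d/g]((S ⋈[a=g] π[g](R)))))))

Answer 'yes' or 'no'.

E1 per-node cardinality:
  R → 6
  S → 3
  R → 6
  π[g](R) → 6
  (S ⋈[a=g] π[g](R)) → 4
  ρ[d/g]((S ⋈[a=g] π[g](R))) → 4
  (R ⋈[g=d] ρ[d/g]((S ⋈[a=g] π[g](R)))) → 8
  σ[d>=5]((R ⋈[g=d] ρ[d/g]((S ⋈[a=g] π[g](R))))) → 4
  σ[a>5](σ[d>=5]((R ⋈[g=d] ρ[d/g]((S ⋈[a=g] π[g](R)))))) → 4
  γ[b; COUNT(*)→h](σ[a>5](σ[d>=5]((R ⋈[g=d] ρ[d/g]((S ⋈[a=g] π[g](R))))))) → 2
E2 per-node cardinality:
  R → 6
  S → 3
  R → 6
  π[g](R) → 6
  (S ⋈[a=g] π[g](R)) → 4
  ρ[d/g]((S ⋈[a=g] π[g](R))) → 4
  (R ⋈[g=d] ρ[d/g]((S ⋈[a=g] π[g](R)))) → 8
  σ[a>5]((R ⋈[g=d] ρ[d/g]((S ⋈[a=g] π[g](R))))) → 4
  σ[d>=5](σ[a>5]((R ⋈[g=d] ρ[d/g]((S ⋈[a=g] π[g](R)))))) → 4
  γ[b; COUNT(*)→h](σ[d>=5](σ[a>5]((R ⋈[g=d] ρ[d/g]((S ⋈[a=g] π[g](R))))))) → 2

E1 and E2 produce the same multiset:
b | h
1 | 2
7 | 2

yes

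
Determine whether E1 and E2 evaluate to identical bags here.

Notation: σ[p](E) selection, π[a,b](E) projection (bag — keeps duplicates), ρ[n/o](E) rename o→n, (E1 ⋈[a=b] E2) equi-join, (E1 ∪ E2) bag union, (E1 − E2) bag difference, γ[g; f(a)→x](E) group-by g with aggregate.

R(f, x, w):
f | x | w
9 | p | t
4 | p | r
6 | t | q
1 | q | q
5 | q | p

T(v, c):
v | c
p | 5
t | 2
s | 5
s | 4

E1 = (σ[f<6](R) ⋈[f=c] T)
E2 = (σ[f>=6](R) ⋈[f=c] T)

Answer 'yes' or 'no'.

E1 stepwise |·|:
  R → 5
  σ[f<6](R) → 3
  T → 4
  (σ[f<6](R) ⋈[f=c] T) → 3
E2 stepwise |·|:
  R → 5
  σ[f>=6](R) → 2
  T → 4
  (σ[f>=6](R) ⋈[f=c] T) → 0

E1 result:
f | x | w | v | c
4 | p | r | s | 4
5 | q | p | p | 5
5 | q | p | s | 5
E2 result:
f | x | w | v | c
(0 rows)
Witness: (5, 'q', 'p', 's', 5) appears 1× in E1 but 0× in E2.

no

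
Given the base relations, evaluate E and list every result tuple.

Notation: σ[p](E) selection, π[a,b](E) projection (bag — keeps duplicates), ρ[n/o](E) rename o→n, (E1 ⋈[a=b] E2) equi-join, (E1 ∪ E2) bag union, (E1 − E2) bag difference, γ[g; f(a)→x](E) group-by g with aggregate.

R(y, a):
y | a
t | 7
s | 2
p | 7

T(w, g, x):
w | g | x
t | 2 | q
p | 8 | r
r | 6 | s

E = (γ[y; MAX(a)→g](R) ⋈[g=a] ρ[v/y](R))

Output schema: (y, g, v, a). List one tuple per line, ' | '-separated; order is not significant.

Subexpression sizes:
  R → 3
  γ[y; MAX(a)→g](R) → 3
  R → 3
  ρ[v/y](R) → 3
  (γ[y; MAX(a)→g](R) ⋈[g=a] ρ[v/y](R)) → 5

== RESULT ==
y | g | v | a
p | 7 | p | 7
p | 7 | t | 7
s | 2 | s | 2
t | 7 | p | 7
t | 7 | t | 7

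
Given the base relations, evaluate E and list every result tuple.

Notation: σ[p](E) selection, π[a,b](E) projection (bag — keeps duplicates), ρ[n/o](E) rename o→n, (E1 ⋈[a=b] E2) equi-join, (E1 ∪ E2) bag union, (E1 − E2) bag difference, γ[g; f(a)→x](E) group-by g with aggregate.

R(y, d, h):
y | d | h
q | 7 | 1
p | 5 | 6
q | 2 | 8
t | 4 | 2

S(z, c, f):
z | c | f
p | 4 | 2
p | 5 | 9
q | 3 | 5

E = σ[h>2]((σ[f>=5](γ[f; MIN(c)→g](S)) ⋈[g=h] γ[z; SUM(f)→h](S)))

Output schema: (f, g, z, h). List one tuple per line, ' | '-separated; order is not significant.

Stepwise |·|:
  S → 3
  γ[f; MIN(c)→g](S) → 3
  σ[f>=5](γ[f; MIN(c)→g](S)) → 2
  S → 3
  γ[z; SUM(f)→h](S) → 2
  (σ[f>=5](γ[f; MIN(c)→g](S)) ⋈[g=h] γ[z; SUM(f)→h](S)) → 1
  σ[h>2]((σ[f>=5](γ[f; MIN(c)→g](S)) ⋈[g=h] γ[z; SUM(f)→h](S))) → 1

== RESULT ==
f | g | z | h
9 | 5 | q | 5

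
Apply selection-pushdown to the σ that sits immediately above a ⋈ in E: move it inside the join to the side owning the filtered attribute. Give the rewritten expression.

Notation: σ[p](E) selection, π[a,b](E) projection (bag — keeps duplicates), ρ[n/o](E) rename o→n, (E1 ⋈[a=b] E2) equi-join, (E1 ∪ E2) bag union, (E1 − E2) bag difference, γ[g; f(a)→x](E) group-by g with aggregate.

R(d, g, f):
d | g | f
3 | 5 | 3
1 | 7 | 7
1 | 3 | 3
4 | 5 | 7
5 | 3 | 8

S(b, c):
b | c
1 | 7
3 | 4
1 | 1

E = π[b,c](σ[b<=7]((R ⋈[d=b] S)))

σ filters on b, owned by the right side.
E' = π[b,c]((R ⋈[d=b] σ[b<=7](S)))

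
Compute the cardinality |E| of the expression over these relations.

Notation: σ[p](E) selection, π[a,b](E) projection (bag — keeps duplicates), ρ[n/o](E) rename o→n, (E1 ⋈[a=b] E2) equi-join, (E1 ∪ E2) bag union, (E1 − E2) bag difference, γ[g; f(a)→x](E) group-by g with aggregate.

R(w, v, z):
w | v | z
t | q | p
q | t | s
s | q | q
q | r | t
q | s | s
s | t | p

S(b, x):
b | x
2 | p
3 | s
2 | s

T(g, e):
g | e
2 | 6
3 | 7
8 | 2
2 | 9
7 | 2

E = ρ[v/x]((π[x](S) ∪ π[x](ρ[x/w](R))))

Subexpression sizes:
  S → 3
  π[x](S) → 3
  R → 6
  ρ[x/w](R) → 6
  π[x](ρ[x/w](R)) → 6
  (π[x](S) ∪ π[x](ρ[x/w](R))) → 9
  ρ[v/x]((π[x](S) ∪ π[x](ρ[x/w](R)))) → 9

|E| = 9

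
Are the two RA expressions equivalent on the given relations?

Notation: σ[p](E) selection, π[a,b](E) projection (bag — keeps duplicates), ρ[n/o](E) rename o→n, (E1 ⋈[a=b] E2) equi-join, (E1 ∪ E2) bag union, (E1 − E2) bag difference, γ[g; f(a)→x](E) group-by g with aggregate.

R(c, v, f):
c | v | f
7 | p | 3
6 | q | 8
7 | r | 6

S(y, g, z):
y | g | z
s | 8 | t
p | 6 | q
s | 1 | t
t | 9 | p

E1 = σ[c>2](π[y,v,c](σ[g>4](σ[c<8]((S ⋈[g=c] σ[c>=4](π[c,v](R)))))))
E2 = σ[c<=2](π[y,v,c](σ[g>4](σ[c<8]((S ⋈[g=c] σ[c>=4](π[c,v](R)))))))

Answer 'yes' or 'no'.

E1 per-node cardinality:
  S → 4
  R → 3
  π[c,v](R) → 3
  σ[c>=4](π[c,v](R)) → 3
  (S ⋈[g=c] σ[c>=4](π[c,v](R))) → 1
  σ[c<8]((S ⋈[g=c] σ[c>=4](π[c,v](R)))) → 1
  σ[g>4](σ[c<8]((S ⋈[g=c] σ[c>=4](π[c,v](R))))) → 1
  π[y,v,c](σ[g>4](σ[c<8]((S ⋈[g=c] σ[c>=4](π[c,v](R)))))) → 1
  σ[c>2](π[y,v,c](σ[g>4](σ[c<8]((S ⋈[g=c] σ[c>=4](π[c,v](R))))))) → 1
E2 per-node cardinality:
  S → 4
  R → 3
  π[c,v](R) → 3
  σ[c>=4](π[c,v](R)) → 3
  (S ⋈[g=c] σ[c>=4](π[c,v](R))) → 1
  σ[c<8]((S ⋈[g=c] σ[c>=4](π[c,v](R)))) → 1
  σ[g>4](σ[c<8]((S ⋈[g=c] σ[c>=4](π[c,v](R))))) → 1
  π[y,v,c](σ[g>4](σ[c<8]((S ⋈[g=c] σ[c>=4](π[c,v](R)))))) → 1
  σ[c<=2](π[y,v,c](σ[g>4](σ[c<8]((S ⋈[g=c] σ[c>=4](π[c,v](R))))))) → 0

E1 result:
y | v | c
p | q | 6
E2 result:
y | v | c
(0 rows)
Witness: ('p', 'q', 6) appears 1× in E1 but 0× in E2.

no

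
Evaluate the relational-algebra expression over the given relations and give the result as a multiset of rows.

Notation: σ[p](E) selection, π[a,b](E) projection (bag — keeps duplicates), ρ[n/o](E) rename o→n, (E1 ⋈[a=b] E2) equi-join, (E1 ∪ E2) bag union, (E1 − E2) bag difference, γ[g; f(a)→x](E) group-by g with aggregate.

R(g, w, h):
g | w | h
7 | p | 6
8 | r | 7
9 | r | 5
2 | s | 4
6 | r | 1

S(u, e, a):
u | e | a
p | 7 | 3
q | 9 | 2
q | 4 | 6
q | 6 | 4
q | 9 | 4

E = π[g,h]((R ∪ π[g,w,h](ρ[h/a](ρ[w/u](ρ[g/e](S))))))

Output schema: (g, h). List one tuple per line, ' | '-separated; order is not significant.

Subexpression sizes:
  R → 5
  S → 5
  ρ[g/e](S) → 5
  ρ[w/u](ρ[g/e](S)) → 5
  ρ[h/a](ρ[w/u](ρ[g/e](S))) → 5
  π[g,w,h](ρ[h/a](ρ[w/u](ρ[g/e](S)))) → 5
  (R ∪ π[g,w,h](ρ[h/a](ρ[w/u](ρ[g/e](S))))) → 10
  π[g,h]((R ∪ π[g,w,h](ρ[h/a](ρ[w/u](ρ[g/e](S)))))) → 10

== RESULT ==
g | h
2 | 4
4 | 6
6 | 1
6 | 4
7 | 3
7 | 6
8 | 7
9 | 2
9 | 4
9 | 5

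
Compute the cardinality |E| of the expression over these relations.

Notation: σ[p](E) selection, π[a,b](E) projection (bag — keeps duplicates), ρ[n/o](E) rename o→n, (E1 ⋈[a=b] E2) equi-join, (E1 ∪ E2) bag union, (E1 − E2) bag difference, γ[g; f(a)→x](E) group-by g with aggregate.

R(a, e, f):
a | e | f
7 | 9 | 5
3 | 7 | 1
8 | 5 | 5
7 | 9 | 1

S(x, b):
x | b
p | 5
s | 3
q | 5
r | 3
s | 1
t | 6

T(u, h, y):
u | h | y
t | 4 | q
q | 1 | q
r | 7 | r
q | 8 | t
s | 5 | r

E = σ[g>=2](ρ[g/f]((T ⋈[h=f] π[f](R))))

Row counts bottom-up:
  T → 5
  R → 4
  π[f](R) → 4
  (T ⋈[h=f] π[f](R)) → 4
  ρ[g/f]((T ⋈[h=f] π[f](R))) → 4
  σ[g>=2](ρ[g/f]((T ⋈[h=f] π[f](R)))) → 2

|E| = 2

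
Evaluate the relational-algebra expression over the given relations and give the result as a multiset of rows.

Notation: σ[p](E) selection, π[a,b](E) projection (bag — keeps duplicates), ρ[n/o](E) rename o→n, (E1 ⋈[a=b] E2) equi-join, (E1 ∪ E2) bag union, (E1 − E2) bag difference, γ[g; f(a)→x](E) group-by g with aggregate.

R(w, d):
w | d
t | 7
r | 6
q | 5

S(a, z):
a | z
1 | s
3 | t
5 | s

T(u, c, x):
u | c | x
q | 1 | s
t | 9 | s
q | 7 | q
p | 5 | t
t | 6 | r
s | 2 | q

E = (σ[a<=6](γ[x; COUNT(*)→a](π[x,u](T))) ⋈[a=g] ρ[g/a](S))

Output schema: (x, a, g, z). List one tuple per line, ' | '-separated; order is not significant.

Row counts bottom-up:
  T → 6
  π[x,u](T) → 6
  γ[x; COUNT(*)→a](π[x,u](T)) → 4
  σ[a<=6](γ[x; COUNT(*)→a](π[x,u](T))) → 4
  S → 3
  ρ[g/a](S) → 3
  (σ[a<=6](γ[x; COUNT(*)→a](π[x,u](T))) ⋈[a=g] ρ[g/a](S)) → 2

== RESULT ==
x | a | g | z
r | 1 | 1 | s
t | 1 | 1 | s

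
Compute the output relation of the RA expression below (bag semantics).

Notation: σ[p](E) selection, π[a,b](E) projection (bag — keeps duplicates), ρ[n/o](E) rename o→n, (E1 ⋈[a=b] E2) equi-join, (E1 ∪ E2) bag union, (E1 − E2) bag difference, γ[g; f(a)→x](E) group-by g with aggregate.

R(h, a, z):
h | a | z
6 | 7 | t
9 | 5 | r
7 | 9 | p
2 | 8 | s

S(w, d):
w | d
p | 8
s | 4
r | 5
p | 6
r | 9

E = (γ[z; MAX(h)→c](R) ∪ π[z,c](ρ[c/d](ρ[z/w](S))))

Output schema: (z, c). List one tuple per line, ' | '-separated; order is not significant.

Per-node cardinality:
  R → 4
  γ[z; MAX(h)→c](R) → 4
  S → 5
  ρ[z/w](S) → 5
  ρ[c/d](ρ[z/w](S)) → 5
  π[z,c](ρ[c/d](ρ[z/w](S))) → 5
  (γ[z; MAX(h)→c](R) ∪ π[z,c](ρ[c/d](ρ[z/w](S)))) → 9

== RESULT ==
z | c
p | 6
p | 7
p | 8
r | 5
r | 9
r | 9
s | 2
s | 4
t | 6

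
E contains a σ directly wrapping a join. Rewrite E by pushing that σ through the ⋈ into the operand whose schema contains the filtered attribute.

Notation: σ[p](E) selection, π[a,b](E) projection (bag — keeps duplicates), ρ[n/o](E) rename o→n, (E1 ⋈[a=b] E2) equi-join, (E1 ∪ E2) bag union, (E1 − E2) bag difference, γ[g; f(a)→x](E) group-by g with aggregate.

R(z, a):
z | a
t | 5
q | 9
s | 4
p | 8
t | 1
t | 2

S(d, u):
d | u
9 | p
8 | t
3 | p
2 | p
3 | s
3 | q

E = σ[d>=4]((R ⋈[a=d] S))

σ filters on d, owned by the right side.
E' = (R ⋈[a=d] σ[d>=4](S))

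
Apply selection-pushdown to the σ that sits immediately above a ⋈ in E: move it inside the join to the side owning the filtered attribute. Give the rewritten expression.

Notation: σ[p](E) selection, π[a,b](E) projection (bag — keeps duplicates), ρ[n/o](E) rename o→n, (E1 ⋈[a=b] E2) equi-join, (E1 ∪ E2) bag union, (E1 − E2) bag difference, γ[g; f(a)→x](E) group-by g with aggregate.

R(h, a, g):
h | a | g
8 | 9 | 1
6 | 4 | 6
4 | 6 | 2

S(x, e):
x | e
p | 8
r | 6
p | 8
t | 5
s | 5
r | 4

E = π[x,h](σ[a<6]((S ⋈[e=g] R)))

σ filters on a, owned by the right side.
E' = π[x,h]((S ⋈[e=g] σ[a<6](R)))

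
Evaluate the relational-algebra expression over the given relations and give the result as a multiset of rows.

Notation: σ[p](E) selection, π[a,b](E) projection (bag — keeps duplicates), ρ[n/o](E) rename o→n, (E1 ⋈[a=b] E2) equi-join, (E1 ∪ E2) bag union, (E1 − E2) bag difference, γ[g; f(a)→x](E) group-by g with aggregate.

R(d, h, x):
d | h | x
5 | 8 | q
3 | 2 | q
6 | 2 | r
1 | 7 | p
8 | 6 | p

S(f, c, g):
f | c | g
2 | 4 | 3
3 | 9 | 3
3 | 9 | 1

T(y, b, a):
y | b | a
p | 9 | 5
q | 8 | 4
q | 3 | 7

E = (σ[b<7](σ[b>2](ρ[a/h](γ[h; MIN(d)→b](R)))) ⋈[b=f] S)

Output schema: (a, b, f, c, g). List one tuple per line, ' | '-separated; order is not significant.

Stepwise |·|:
  R → 5
  γ[h; MIN(d)→b](R) → 4
  ρ[a/h](γ[h; MIN(d)→b](R)) → 4
  σ[b>2](ρ[a/h](γ[h; MIN(d)→b](R))) → 3
  σ[b<7](σ[b>2](ρ[a/h](γ[h; MIN(d)→b](R)))) → 2
  S → 3
  (σ[b<7](σ[b>2](ρ[a/h](γ[h; MIN(d)→b](R)))) ⋈[b=f] S) → 2

== RESULT ==
a | b | f | c | g
2 | 3 | 3 | 9 | 1
2 | 3 | 3 | 9 | 3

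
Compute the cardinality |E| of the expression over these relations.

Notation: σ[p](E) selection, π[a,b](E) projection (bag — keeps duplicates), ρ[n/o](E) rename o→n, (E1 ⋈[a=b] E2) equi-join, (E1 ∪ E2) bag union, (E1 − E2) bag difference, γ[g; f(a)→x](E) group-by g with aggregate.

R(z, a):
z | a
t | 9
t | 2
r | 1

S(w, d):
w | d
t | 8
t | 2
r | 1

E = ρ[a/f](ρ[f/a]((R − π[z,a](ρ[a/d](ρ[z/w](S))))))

Per-node cardinality:
  R → 3
  S → 3
  ρ[z/w](S) → 3
  ρ[a/d](ρ[z/w](S)) → 3
  π[z,a](ρ[a/d](ρ[z/w](S))) → 3
  (R − π[z,a](ρ[a/d](ρ[z/w](S)))) → 1
  ρ[f/a]((R − π[z,a](ρ[a/d](ρ[z/w](S))))) → 1
  ρ[a/f](ρ[f/a]((R − π[z,a](ρ[a/d](ρ[z/w](S)))))) → 1

|E| = 1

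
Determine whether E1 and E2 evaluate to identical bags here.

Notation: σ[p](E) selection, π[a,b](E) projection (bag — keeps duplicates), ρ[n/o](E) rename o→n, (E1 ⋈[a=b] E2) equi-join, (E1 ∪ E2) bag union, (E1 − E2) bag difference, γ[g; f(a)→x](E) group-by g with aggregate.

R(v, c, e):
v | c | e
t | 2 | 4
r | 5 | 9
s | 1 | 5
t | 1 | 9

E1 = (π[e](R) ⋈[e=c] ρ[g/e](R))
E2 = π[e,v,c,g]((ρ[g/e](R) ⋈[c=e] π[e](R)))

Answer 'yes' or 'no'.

E1 subexpression sizes:
  R → 4
  π[e](R) → 4
  R → 4
  ρ[g/e](R) → 4
  (π[e](R) ⋈[e=c] ρ[g/e](R)) → 1
E2 subexpression sizes:
  R → 4
  ρ[g/e](R) → 4
  R → 4
  π[e](R) → 4
  (ρ[g/e](R) ⋈[c=e] π[e](R)) → 1
  π[e,v,c,g]((ρ[g/e](R) ⋈[c=e] π[e](R))) → 1

E1 and E2 produce the same multiset:
e | v | c | g
5 | r | 5 | 9

yes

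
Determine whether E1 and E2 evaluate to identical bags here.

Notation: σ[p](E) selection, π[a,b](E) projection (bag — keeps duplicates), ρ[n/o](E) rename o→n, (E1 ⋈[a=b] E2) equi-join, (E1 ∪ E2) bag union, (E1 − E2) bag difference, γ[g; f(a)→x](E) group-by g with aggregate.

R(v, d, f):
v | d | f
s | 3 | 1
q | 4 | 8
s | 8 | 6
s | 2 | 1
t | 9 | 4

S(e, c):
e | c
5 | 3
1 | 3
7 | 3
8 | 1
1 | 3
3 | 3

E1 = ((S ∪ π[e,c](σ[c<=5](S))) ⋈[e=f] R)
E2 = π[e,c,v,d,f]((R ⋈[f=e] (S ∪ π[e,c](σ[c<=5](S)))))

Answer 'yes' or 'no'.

E1 per-node cardinality:
  S → 6
  S → 6
  σ[c<=5](S) → 6
  π[e,c](σ[c<=5](S)) → 6
  (S ∪ π[e,c](σ[c<=5](S))) → 12
  R → 5
  ((S ∪ π[e,c](σ[c<=5](S))) ⋈[e=f] R) → 10
E2 per-node cardinality:
  R → 5
  S → 6
  S → 6
  σ[c<=5](S) → 6
  π[e,c](σ[c<=5](S)) → 6
  (S ∪ π[e,c](σ[c<=5](S))) → 12
  (R ⋈[f=e] (S ∪ π[e,c](σ[c<=5](S)))) → 10
  π[e,c,v,d,f]((R ⋈[f=e] (S ∪ π[e,c](σ[c<=5](S))))) → 10

E1 and E2 produce the same multiset:
e | c | v | d | f
1 | 3 | s | 2 | 1
1 | 3 | s | 2 | 1
1 | 3 | s | 2 | 1
1 | 3 | s | 2 | 1
1 | 3 | s | 3 | 1
1 | 3 | s | 3 | 1
1 | 3 | s | 3 | 1
1 | 3 | s | 3 | 1
8 | 1 | q | 4 | 8
8 | 1 | q | 4 | 8

yes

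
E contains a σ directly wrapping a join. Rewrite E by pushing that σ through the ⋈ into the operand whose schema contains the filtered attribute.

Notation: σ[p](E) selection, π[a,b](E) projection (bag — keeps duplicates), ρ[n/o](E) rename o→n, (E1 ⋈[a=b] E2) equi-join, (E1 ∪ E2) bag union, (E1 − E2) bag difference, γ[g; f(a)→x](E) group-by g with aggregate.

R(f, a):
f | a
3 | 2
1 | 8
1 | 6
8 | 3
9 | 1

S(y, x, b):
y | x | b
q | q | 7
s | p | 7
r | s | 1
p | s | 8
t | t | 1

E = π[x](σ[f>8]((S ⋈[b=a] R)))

σ filters on f, owned by the right side.
E' = π[x]((S ⋈[b=a] σ[f>8](R)))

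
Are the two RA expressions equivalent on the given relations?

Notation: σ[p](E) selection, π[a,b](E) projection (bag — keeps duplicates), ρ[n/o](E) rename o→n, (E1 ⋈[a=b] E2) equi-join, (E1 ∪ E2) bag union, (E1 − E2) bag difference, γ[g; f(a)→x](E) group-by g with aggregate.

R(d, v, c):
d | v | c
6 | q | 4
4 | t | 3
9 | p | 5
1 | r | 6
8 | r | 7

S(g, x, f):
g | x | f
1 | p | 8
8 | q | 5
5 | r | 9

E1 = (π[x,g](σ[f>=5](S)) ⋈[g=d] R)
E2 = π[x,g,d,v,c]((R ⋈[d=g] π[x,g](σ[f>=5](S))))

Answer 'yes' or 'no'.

E1 per-node cardinality:
  S → 3
  σ[f>=5](S) → 3
  π[x,g](σ[f>=5](S)) → 3
  R → 5
  (π[x,g](σ[f>=5](S)) ⋈[g=d] R) → 2
E2 per-node cardinality:
  R → 5
  S → 3
  σ[f>=5](S) → 3
  π[x,g](σ[f>=5](S)) → 3
  (R ⋈[d=g] π[x,g](σ[f>=5](S))) → 2
  π[x,g,d,v,c]((R ⋈[d=g] π[x,g](σ[f>=5](S)))) → 2

E1 and E2 produce the same multiset:
x | g | d | v | c
p | 1 | 1 | r | 6
q | 8 | 8 | r | 7

yes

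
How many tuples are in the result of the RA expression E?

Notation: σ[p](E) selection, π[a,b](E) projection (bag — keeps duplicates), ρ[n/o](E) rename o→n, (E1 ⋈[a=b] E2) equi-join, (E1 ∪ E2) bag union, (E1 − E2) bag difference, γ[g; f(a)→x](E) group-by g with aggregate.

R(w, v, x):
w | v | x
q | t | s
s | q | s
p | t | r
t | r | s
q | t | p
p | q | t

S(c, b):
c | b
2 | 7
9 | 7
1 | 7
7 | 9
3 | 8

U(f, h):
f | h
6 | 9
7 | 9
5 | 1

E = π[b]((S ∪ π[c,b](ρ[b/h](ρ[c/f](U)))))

Per-node cardinality:
  S → 5
  U → 3
  ρ[c/f](U) → 3
  ρ[b/h](ρ[c/f](U)) → 3
  π[c,b](ρ[b/h](ρ[c/f](U))) → 3
  (S ∪ π[c,b](ρ[b/h](ρ[c/f](U)))) → 8
  π[b]((S ∪ π[c,b](ρ[b/h](ρ[c/f](U))))) → 8

|E| = 8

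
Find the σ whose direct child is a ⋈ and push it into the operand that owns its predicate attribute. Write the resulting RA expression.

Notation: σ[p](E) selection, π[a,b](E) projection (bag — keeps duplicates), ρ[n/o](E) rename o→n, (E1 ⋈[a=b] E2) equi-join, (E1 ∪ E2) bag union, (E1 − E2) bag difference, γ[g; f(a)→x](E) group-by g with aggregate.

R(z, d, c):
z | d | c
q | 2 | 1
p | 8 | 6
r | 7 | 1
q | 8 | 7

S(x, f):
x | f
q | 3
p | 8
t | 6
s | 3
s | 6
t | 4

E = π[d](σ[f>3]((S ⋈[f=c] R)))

σ filters on f, owned by the left side.
E' = π[d]((σ[f>3](S) ⋈[f=c] R))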